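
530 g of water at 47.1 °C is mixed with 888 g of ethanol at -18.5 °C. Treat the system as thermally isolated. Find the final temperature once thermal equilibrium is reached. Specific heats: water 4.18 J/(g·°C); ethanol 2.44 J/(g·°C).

T_f ≈ 14.7 °C

T_f = Σ m_i c_i T_i / Σ m_i c_i:
T_f = (2215.4×47.1 + 2166.7×(-18.5)) / (2215.4 + 2166.7)
    = 64261 / 4382.1 ≈ 14.66 °C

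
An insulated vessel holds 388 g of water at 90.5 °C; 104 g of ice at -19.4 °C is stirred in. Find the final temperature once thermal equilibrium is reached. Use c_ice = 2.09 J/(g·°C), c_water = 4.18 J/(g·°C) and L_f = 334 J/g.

Energy conservation, ΣQ = 0:
ice -19.4→0 °C: 104×2.09×19.4 = 4216.8; latent heat to melt: 104×334 = 34736; meltwater 0→T: 104×4.18×T = 434.72 T; water: 1621.8(T − 90.5)
2056.6 T = 146777 − 38953 = 107824
T ≈ 52.43 °C — above 0 °C, consistent with complete melting.

T_f ≈ 52.4 °C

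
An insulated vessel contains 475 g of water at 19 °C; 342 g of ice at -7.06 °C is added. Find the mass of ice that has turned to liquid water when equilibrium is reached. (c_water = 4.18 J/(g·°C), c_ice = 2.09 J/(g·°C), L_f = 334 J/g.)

m_melted ≈ 97.8 g

Water can give up m c ΔT = 475·4.18·19 = 37724 J before reaching 0 °C.
Warming the ice to 0 °C takes 342·2.09·7.06 = 5046.3 J, leaving 32678 J for melting.
Fully melting the ice requires m_ice L_f = 342·334 = 114228 J.
32678 J < 114228 J, so only part of the ice melts and the system sits at 0 °C.
Mass melted = 32678/334 ≈ 97.84 g.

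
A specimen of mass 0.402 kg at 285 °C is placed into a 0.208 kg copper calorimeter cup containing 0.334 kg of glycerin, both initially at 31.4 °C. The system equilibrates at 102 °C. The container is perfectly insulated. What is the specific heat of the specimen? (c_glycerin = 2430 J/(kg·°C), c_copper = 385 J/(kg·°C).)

c ≈ 856 J/(kg·°C)

Conservation of energy gives ΣQ = 0:
0.402·c·(102 − 285) + 0.334·2430·(102 − 31.4) + 0.208·385·(102 − 31.4) = 0
-73.57 c = -62954
c = -62954/-73.57 ≈ 855.7 J/(kg·°C)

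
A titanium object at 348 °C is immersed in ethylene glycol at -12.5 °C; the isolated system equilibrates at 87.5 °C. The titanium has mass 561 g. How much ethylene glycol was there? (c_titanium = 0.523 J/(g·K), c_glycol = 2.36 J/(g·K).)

m ≈ 324 g

Energy conservation, ΣQ = 0:
561·0.523·(87.5 − 348) + m·2.36·(87.5 − (-12.5)) = 0
236 m = 76431
m = 76431/236 ≈ 323.9 g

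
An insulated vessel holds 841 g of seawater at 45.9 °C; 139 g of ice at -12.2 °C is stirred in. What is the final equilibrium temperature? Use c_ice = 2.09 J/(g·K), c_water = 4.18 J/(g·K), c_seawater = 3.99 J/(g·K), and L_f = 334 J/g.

T_f ≈ 26.4 °C

Heat gained plus heat lost sum to zero:
ice -12.2→0 °C: 139·2.09·12.2 = 3544.2
  latent heat to melt: 139·334 = 46426
  warm the meltwater: 581.02 T
  seawater cools: 841·3.99·(T − 45.9) = 3355.6(T − 45.9)
3936.6 T = 154022 − 49970 = 104051
T ≈ 26.43 °C — above 0 °C, consistent with complete melting.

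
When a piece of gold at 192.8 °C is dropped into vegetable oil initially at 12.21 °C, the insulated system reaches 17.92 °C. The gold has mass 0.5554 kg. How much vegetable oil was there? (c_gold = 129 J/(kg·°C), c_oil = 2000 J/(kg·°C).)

m ≈ 1.1 kg

|Q_gold| = |Q_oil|:
0.5554×129×(192.8 − 17.92) = m×2000×(17.92 − 12.21)
11420 m = 12530  ⇒  m ≈ 1.097 kg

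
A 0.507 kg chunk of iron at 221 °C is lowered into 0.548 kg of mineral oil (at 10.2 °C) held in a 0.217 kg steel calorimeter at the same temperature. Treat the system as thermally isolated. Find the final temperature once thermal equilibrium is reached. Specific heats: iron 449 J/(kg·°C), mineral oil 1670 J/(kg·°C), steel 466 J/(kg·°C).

Energy conservation, ΣQ = 0:
0.507×449×(T − 221) + 0.548×1670×(T − 10.2) + 0.217×466×(T − 10.2) = 0
1243.9 T = 60675
T = 60675 / 1243.9 = 48.8 °C

T_f ≈ 48.8 °C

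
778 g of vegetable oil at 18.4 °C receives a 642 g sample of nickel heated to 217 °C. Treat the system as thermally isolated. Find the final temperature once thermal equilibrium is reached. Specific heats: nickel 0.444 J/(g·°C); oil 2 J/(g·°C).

Set heat shed by the hot body equal to heat absorbed by the cold body:
642·0.444·(217 − T) = 778·2·(T − 18.4)
285.05(217 − T) = 1556(T − 18.4)
1841 T = 90486  ⇒  T ≈ 49.15 °C

T_f ≈ 49.1 °C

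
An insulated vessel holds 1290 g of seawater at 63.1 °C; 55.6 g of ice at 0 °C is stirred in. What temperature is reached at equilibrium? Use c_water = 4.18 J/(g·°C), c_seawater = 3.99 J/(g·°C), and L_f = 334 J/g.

T_f ≈ 56.9 °C

Net heat exchanged in the isolated system is zero:
latent heat to melt: 55.6×334 = 18570; warm the meltwater: 232.41 T; seawater cools: 1290×3.99×(T − 63.1) = 5147.1(T − 63.1)
5379.5 T = 324782 − 18570 = 306212
T ≈ 56.92 °C (positive, so assuming full melt was valid).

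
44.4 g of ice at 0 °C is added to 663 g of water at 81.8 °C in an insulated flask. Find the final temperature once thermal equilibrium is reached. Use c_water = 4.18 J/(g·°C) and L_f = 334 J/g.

T_f ≈ 71.7 °C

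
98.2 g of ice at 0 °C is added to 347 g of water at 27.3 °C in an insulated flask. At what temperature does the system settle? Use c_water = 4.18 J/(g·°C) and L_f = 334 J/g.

T_f ≈ 3.7 °C

Conservation of energy gives ΣQ = 0:
latent heat to melt: 98.2·334 = 32799
  meltwater 0→T: 98.2·4.18·T = 410.48 T
  water: 1450.5(T − 27.3)
1860.9 T = 39598 − 32799 = 6798.8
T ≈ 3.65 °C — above 0 °C, consistent with complete melting.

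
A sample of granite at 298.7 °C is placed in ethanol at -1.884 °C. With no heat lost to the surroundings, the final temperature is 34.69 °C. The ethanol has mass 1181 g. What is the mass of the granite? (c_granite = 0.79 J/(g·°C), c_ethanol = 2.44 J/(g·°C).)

m ≈ 505 g

|Q_granite| = |Q_ethanol|:
m×0.79×(298.7 − 34.69) = 1181×2.44×(34.69 − (-1.884))
208.57 m = 105393  ⇒  m ≈ 505.3 g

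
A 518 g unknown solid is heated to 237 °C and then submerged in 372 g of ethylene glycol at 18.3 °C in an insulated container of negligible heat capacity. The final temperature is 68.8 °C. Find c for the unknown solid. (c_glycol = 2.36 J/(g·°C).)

Taking heat into each body as positive, Σ m c ΔT = 0:
518×c×(68.8 − 237) + 372×2.36×(68.8 − 18.3) = 0
-87128 c = -44335
c = -44335/-87128 ≈ 0.5089 J/(g·°C)

c ≈ 0.509 J/(g·°C)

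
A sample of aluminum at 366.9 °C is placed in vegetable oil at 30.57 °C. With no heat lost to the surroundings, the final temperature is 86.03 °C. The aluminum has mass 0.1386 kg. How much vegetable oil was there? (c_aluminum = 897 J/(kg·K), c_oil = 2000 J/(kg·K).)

m ≈ 0.315 kg

Taking heat into each body as positive, Σ m c ΔT = 0:
0.1386·897·(86.03 − 366.9) + m·2000·(86.03 − 30.57) = 0
110920 m = 34919
m = 34919/110920 ≈ 0.3148 kg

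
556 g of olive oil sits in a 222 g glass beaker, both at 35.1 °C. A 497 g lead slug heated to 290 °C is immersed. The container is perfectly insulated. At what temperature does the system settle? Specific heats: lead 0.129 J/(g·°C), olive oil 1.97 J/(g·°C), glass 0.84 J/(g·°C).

T_f ≈ 47.2 °C

With ΣQ=0 the equilibrium temperature is the m·c-weighted mean:
T_f = (64.11×290 + 1095.3×35.1 + 186.48×35.1) / (64.11 + 1095.3 + 186.48)
    = 63584 / 1345.9 ≈ 47.24 °C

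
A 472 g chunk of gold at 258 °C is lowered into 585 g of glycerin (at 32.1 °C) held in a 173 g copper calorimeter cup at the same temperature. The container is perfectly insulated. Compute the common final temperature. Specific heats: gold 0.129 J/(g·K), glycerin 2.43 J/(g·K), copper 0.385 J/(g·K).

T_f is the heat-capacity-weighted average of the initial temperatures:
T_f = (60.89×258 + 1421.6×32.1 + 66.61×32.1) / (60.89 + 1421.6 + 66.61)
    = 63479 / 1549 ≈ 40.98 °C

T_f ≈ 41.0 °C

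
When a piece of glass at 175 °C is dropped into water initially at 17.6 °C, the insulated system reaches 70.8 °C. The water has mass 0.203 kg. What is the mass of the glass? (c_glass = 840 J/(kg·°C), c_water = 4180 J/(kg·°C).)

|Q_glass| = |Q_water|:
m×840×(175 − 70.8) = 0.203×4180×(70.8 − 17.6)
87528 m = 45142  ⇒  m ≈ 0.5157 kg

m ≈ 0.516 kg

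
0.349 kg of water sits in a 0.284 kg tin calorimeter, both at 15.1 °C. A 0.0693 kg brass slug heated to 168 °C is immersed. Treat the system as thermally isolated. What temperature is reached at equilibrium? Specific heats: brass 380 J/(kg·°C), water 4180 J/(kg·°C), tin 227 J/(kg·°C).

T_f ≈ 17.7 °C

Conservation of energy gives ΣQ = 0:
0.0693×380×(T − 168) + 0.349×4180×(T − 15.1) + 0.284×227×(T − 15.1) = 0
26.33(T − 168) + 1458.8(T − 15.1) + 64.47(T − 15.1) = 0
1549.6 T = 27426
T ≈ 17.70 °C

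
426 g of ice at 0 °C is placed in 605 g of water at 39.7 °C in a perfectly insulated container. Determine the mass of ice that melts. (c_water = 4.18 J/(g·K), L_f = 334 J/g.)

Water can give up m c ΔT = 605·4.18·39.7 = 100397 J before reaching 0 °C.
Fully melting the ice requires m_ice L_f = 426·334 = 142284 J.
That's not enough to melt it all — equilibrium is at 0 °C with ice remaining.
m_melted·334 = 100397  ⇒  m_melted ≈ 300.6 g.

m_melted ≈ 301 g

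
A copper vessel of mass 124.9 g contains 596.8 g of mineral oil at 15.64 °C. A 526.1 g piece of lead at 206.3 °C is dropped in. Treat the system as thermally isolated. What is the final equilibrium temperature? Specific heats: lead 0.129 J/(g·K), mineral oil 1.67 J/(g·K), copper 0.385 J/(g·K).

Let T be the final temperature. ΣQ_i = 0:
526.1*0.129*(T − 206.3) + 596.8*1.67*(T − 15.64) + 124.9*0.385*(T − 15.64) = 0
67.87(T − 206.3) + 996.66(T − 15.64) + 48.09(T − 15.64) = 0
1112.6 T = 30341
T ≈ 27.27 °C

T_f ≈ 27.3 °C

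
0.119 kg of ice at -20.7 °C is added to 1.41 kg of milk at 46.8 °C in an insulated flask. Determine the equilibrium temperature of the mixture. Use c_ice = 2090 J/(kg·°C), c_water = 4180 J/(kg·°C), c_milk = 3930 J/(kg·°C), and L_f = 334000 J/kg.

T_f ≈ 35.5 °C

Conservation of energy gives ΣQ = 0:
ice -20.7→0 °C: 0.119·2090·20.7 = 5148.3
  latent heat to melt: 0.119·334000 = 39746
  meltwater 0→T: 0.119·4180·T = 497.42 T
  milk cools: 1.41·3930·(T − 46.8) = 5541.3(T − 46.8)
6038.7 T = 259333 − 44894 = 214439
T ≈ 35.51 °C (positive, so assuming full melt was valid).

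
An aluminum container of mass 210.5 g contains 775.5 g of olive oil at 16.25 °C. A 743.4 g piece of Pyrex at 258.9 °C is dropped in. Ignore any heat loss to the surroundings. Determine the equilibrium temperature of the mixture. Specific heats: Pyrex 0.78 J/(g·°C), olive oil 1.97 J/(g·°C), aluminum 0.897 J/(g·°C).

Heat gained plus heat lost sum to zero:
743.4·0.78·(T − 258.9) + 775.5·1.97·(T − 16.25) + 210.5·0.897·(T − 16.25) = 0
579.85(T − 258.9) + 1527.7(T − 16.25) + 188.82(T − 16.25) = 0
(579.85 + 1527.7 + 188.82) T = 579.85·258.9 + 1527.7·16.25 + 188.82·16.25
T = 178018 / 2296.4 = 77.5 °C

T_f ≈ 77.5 °C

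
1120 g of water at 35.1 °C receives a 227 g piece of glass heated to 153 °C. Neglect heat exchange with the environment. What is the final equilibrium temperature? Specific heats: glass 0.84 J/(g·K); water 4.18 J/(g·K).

T_f ≈ 39.7 °C

With ΣQ=0 the equilibrium temperature is the m·c-weighted mean:
T_f = (190.68×153 + 4681.6×35.1) / (190.68 + 4681.6)
    = 193498 / 4872.3 ≈ 39.71 °C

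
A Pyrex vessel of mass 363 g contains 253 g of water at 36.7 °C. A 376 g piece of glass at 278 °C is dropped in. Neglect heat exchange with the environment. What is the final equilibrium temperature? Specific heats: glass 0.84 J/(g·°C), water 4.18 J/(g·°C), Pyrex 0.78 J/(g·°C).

T_f ≈ 82.7 °C

With ΣQ=0 the equilibrium temperature is the m·c-weighted mean:
T_f = (315.84×278 + 1057.5×36.7 + 283.14×36.7) / (315.84 + 1057.5 + 283.14)
    = 137006 / 1656.5 ≈ 82.71 °C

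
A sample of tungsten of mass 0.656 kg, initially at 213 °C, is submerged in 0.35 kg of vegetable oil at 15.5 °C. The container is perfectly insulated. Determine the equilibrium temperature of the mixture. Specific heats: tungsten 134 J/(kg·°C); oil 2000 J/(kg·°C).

T_f ≈ 37.5 °C

Taking heat into each body as positive, Σ m c ΔT = 0:
0.656*134*(T − 213) + 0.35*2000*(T − 15.5) = 0
787.9 T = 29574
T = 29574/787.9 ≈ 37.53 °C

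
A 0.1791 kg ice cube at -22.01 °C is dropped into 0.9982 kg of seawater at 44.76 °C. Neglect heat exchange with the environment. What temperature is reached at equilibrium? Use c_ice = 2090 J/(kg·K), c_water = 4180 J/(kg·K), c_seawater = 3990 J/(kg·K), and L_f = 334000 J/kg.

T_f ≈ 23.3 °C

Net heat exchanged in the isolated system is zero:
ice -22.01→0 °C: 0.1791·2090·22.01 = 8238.8; fusion: m_ice L_f = 0.1791·334000 = 59819; warm the meltwater: 748.64 T; seawater: 3982.8(T − 44.76)
4731.5 T = 178271 − 68058 = 110213
T ≈ 23.29 °C (positive, so assuming full melt was valid).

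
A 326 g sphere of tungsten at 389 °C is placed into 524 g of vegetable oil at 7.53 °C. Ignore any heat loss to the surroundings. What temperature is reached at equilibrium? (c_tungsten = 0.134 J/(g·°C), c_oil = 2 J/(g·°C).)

Net heat exchanged in the isolated system is zero:
326×0.134×(T − 389) + 524×2×(T − 7.53) = 0
(43.68 + 1048) T = 43.68×389 + 1048×7.53
T = 24885/1091.7 ≈ 22.79 °C

T_f ≈ 22.8 °C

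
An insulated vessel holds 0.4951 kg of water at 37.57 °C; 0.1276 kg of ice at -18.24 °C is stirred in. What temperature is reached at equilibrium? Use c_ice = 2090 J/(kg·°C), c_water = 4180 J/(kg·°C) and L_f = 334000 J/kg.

T_f ≈ 11.6 °C

Sum of m c ΔT and latent-heat terms is zero:
warm ice to 0 °C: 0.1276×2090×(0 − (-18.24)) = 4864.3
  latent heat to melt: 0.1276×334000 = 42618
  warm the meltwater: 533.37 T
  water cools: 0.4951×4180×(T − 37.57) = 2069.5(T − 37.57)
2602.9 T = 77752 − 47483 = 30269
T ≈ 11.63 °C. Since T > 0 °C, the all-ice-melts assumption holds.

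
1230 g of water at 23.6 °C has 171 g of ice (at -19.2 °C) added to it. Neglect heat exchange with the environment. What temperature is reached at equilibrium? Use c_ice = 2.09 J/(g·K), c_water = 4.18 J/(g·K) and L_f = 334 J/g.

T_f ≈ 9.8 °C

Taking heat into each body as positive, Σ m c ΔT = 0:
warm ice to 0 °C: 171·2.09·(0 − (-19.2)) = 6861.9
  latent heat to melt: 171·334 = 57114
  warm the meltwater: 714.78 T
  water: 5141.4(T − 23.6)
5856.2 T = 121337 − 63976 = 57361
T ≈ 9.79 °C. Since T > 0 °C, the all-ice-melts assumption holds.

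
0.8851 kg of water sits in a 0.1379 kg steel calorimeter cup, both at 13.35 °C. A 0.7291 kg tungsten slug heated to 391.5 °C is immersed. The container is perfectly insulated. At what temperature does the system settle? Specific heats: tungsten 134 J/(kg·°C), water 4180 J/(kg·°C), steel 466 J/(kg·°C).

T_f ≈ 22.9 °C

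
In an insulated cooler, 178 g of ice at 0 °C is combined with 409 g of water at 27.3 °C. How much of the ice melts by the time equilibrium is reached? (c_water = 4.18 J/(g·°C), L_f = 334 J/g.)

Water can give up m c ΔT = 409·4.18·27.3 = 46673 J before reaching 0 °C.
To melt every bit of ice: 178·334 = 59452 J.
That's not enough to melt it all — equilibrium is at 0 °C with ice remaining.
m_melt = 46673 / L_f = 139.7 g.

m_melted ≈ 140 g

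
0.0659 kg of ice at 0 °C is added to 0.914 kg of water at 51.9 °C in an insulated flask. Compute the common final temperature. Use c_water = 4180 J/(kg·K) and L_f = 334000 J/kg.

Conservation of energy gives ΣQ = 0:
melt ice: 0.0659×334000 = 22011; warm the meltwater: 275.46 T; water: 3820.5(T − 51.9)
4096 T = 198285 − 22011 = 176274
T ≈ 43.04 °C — above 0 °C, consistent with complete melting.

T_f ≈ 43.0 °C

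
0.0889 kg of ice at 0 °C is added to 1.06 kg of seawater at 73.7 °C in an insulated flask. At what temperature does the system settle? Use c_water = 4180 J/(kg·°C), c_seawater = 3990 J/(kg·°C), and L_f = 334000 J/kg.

T_f ≈ 61.3 °C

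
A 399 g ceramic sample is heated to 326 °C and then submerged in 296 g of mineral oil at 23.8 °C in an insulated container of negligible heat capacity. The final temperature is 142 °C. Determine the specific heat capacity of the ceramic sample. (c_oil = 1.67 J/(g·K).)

c ≈ 0.796 J/(g·K)

m_s c (T_s − T_f) = m_oil c_oil (T_f − T_0):
399×c×(326 − 142) = 296×1.67×(142 − 23.8)
73416 c = 58429  ⇒  c ≈ 0.7959 J/(g·K)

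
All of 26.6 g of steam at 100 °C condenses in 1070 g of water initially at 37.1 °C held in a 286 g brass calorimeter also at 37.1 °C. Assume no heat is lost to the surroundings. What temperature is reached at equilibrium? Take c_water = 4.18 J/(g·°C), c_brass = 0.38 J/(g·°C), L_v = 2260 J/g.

T_f ≈ 51.4 °C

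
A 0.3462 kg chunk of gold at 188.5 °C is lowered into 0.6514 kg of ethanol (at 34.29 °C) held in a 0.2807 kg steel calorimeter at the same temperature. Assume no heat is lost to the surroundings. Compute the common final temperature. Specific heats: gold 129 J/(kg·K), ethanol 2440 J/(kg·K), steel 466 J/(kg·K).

T_f ≈ 38.2 °C

Let T be the final temperature. ΣQ_i = 0:
0.3462·129·(T − 188.5) + 0.6514·2440·(T − 34.29) + 0.2807·466·(T − 34.29) = 0
44.66(T − 188.5) + 1589.4(T − 34.29) + 130.81(T − 34.29) = 0
1764.9 T = 67405
T ≈ 38.19 °C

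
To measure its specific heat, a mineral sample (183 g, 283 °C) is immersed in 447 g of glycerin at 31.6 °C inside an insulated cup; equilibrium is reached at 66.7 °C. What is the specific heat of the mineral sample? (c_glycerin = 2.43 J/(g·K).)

Let T be the final temperature. ΣQ_i = 0:
183×c×(66.7 − 283) + 447×2.43×(66.7 − 31.6) = 0
-39583 c = -38126
c = -38126/-39583 ≈ 0.9632 J/(g·K)

c ≈ 0.963 J/(g·K)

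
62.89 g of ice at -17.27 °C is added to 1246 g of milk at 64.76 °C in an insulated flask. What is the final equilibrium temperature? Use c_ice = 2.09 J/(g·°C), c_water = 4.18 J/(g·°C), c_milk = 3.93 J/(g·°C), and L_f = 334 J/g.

T_f ≈ 56.9 °C

Energy conservation, ΣQ = 0:
warm ice to 0 °C: 62.89·2.09·(0 − (-17.27)) = 2270
  latent heat to melt: 62.89·334 = 21005
  meltwater 0→T: 62.89·4.18·T = 262.88 T
  milk cools: 1246·3.93·(T − 64.76) = 4896.8(T − 64.76)
5159.7 T = 317115 − 23275 = 293840
T ≈ 56.95 °C — above 0 °C, consistent with complete melting.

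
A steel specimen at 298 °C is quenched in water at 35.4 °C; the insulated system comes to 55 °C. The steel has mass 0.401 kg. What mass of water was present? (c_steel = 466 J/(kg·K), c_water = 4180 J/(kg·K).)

Setting the total heat transfer to zero:
0.401×466×(55 − 298) + m×4180×(55 − 35.4) = 0
81928 m = 45408
m = 45408/81928 ≈ 0.5542 kg

m ≈ 0.554 kg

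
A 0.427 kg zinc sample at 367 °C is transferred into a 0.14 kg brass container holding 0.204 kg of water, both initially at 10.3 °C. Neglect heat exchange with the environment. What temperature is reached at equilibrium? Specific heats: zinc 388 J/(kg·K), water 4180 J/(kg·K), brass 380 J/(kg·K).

T_f ≈ 65.4 °C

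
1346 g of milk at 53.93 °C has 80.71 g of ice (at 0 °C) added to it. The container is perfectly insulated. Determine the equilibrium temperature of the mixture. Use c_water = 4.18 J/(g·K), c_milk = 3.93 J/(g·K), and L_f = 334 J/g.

Let T be the final temperature. ΣQ_i = 0:
fusion: m_ice L_f = 80.71×334 = 26957; warm the meltwater: 337.37 T; milk cools: 1346×3.93×(T − 53.93) = 5289.8(T − 53.93)
5627.1 T = 285278 − 26957 = 258321
T ≈ 45.91 °C. Since T > 0 °C, the all-ice-melts assumption holds.

T_f ≈ 45.9 °C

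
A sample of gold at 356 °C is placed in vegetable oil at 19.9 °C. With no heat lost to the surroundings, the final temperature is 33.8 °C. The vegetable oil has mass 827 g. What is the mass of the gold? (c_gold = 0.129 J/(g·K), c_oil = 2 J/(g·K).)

m ≈ 553 g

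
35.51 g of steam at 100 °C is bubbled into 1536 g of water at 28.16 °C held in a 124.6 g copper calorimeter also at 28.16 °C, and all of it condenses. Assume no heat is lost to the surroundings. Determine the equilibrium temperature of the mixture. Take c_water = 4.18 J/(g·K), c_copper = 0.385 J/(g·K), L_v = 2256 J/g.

Setting the total heat transfer to zero:
latent heat released on condensation: 35.51·2256 = 80111
  condensate cools 100→T: 35.51·4.18·(T − 100) = 148.43(T − 100)
  water warms: 1536·4.18·(T − 28.16) = 6420.5(T − 28.16)
  cup: 47.97(T − 28.16)
6616.9 T = 80111 + 14843 + 182152 = 277105
T ≈ 41.88 °C (< 100 °C, so full condensation is consistent).

T_f ≈ 41.9 °C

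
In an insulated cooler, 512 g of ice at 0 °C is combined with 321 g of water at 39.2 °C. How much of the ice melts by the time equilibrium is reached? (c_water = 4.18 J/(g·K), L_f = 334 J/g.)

Heat available from the water dropping to 0 °C: 321·4.18·39.2 = 52598 J.
Melting all 512 g of ice would need 512·334 = 171008 J.
Since 52598 < 171008 J, not all the ice melts; equilibrium is at 0 °C.
Mass melted = 52598/334 ≈ 157.5 g.

m_melted ≈ 157 g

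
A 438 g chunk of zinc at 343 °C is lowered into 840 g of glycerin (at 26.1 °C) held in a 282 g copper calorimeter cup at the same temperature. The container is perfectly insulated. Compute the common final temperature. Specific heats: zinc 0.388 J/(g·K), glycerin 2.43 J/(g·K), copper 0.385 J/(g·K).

T_f ≈ 49.3 °C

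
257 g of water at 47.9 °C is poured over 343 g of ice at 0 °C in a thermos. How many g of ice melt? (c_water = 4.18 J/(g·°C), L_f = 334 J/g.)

m_melted ≈ 154 g

Water can give up m c ΔT = 257×4.18×47.9 = 51457 J before reaching 0 °C.
Fully melting the ice requires m_ice L_f = 343×334 = 114562 J.
Since 51457 < 114562 J, not all the ice melts; equilibrium is at 0 °C.
m_melted×334 = 51457  ⇒  m_melted ≈ 154.1 g.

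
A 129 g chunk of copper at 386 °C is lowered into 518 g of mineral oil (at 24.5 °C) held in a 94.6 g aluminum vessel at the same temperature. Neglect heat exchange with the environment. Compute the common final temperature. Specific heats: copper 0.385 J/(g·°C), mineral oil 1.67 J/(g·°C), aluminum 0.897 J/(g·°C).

Conservation of energy gives ΣQ = 0:
129*0.385*(T − 386) + 518*1.67*(T − 24.5) + 94.6*0.897*(T − 24.5) = 0
49.66(T − 386) + 865.06(T − 24.5) + 84.86(T − 24.5) = 0
(49.66 + 865.06 + 84.86) T = 49.66*386 + 865.06*24.5 + 84.86*24.5
T = 42444/999.58 ≈ 42.46 °C

T_f ≈ 42.5 °C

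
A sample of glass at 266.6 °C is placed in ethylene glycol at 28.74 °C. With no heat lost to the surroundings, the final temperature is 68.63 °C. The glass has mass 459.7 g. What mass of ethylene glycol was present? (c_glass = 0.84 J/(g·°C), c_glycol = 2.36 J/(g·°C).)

m ≈ 812 g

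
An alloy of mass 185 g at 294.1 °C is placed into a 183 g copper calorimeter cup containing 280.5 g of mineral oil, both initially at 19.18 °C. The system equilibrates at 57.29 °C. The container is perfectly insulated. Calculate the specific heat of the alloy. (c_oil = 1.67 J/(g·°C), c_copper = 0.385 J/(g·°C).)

Conservation of energy gives ΣQ = 0:
185×c×(57.29 − 294.1) + 280.5×1.67×(57.29 − 19.18) + 183×0.385×(57.29 − 19.18) = 0
-43810 c = -20537
c = -20537/-43810 ≈ 0.4688 J/(g·°C)

c ≈ 0.469 J/(g·°C)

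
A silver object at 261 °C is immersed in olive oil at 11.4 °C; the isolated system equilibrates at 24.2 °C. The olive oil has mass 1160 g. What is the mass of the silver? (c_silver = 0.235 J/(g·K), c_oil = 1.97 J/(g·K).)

m ≈ 526 g

Heat lost by the silver = heat gained by the oil:
m·0.235·(261 − 24.2) = 1160·1.97·(24.2 − 11.4)
55.65 m = 29251  ⇒  m ≈ 525.6 g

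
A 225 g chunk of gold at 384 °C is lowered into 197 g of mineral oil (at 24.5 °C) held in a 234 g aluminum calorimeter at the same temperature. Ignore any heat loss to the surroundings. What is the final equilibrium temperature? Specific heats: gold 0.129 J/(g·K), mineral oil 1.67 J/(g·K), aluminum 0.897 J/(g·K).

T_f ≈ 42.9 °C

Taking heat into each body as positive, Σ m c ΔT = 0:
225·0.129·(T − 384) + 197·1.67·(T − 24.5) + 234·0.897·(T − 24.5) = 0
29.03(T − 384) + 328.99(T − 24.5) + 209.9(T − 24.5) = 0
567.91 T = 24348
T = 24348 / 567.91 = 42.9 °C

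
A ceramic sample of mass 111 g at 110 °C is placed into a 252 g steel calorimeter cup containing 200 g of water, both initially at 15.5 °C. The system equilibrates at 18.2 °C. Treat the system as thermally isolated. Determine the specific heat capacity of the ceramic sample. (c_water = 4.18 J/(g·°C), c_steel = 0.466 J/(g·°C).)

Taking heat into each body as positive, Σ m c ΔT = 0:
111×c×(18.2 − 110) + 200×4.18×(18.2 − 15.5) + 252×0.466×(18.2 − 15.5) = 0
-10190 c = -2574.3
c = -2574.3/-10190 ≈ 0.2526 J/(g·°C)

c ≈ 0.253 J/(g·°C)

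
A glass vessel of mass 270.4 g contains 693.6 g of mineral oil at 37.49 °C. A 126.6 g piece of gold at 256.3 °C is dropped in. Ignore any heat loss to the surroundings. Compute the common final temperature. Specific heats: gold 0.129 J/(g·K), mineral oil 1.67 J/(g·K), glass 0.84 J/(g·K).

T_f ≈ 40.0 °C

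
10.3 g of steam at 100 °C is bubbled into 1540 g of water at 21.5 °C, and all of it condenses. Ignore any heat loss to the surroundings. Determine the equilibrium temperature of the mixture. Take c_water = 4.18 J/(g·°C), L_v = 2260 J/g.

T_f ≈ 25.6 °C

Net heat exchanged in the isolated system is zero:
latent heat released on condensation: 10.3·2260 = 23278; condensed water 100 °C→T: 43.05(T − 100); original water: 6437.2(T − 21.5)
6480.3 T = 23278 + 4305.4 + 138400 = 165983
T ≈ 25.61 °C — below 100 °C, confirming all the steam condensed.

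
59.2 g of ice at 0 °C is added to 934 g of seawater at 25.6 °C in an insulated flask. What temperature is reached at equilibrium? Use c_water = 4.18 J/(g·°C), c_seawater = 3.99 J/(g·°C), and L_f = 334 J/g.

Energy balance with sensible and latent terms:
melt ice: 59.2×334 = 19773; meltwater 0→T: 59.2×4.18×T = 247.46 T; seawater cools: 934×3.99×(T − 25.6) = 3726.7(T − 25.6)
3974.1 T = 95402 − 19773 = 75630
T ≈ 19.03 °C. Since T > 0 °C, the all-ice-melts assumption holds.

T_f ≈ 19.0 °C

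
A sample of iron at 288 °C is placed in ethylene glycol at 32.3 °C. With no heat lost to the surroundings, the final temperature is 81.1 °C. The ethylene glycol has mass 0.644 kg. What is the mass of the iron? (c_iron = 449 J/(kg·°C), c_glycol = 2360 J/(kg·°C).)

m ≈ 0.798 kg

Heat lost by the iron = heat gained by the glycol:
m·449·(288 − 81.1) = 0.644·2360·(81.1 − 32.3)
92898 m = 74168  ⇒  m ≈ 0.7984 kg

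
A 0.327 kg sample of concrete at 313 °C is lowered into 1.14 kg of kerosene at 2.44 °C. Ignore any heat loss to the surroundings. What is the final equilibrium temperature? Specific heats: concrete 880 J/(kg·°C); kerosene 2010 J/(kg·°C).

T_f ≈ 37.1 °C

With ΣQ=0 the equilibrium temperature is the m·c-weighted mean:
T_f = (287.76·313 + 2291.4·2.44) / (287.76 + 2291.4)
    = 95660 / 2579.2 ≈ 37.09 °C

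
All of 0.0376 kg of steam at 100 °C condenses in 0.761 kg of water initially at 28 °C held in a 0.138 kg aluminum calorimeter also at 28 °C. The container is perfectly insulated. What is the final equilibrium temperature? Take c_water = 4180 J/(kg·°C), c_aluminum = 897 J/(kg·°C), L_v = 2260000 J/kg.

T_f ≈ 55.8 °C

Sum of m c ΔT and latent-heat terms is zero:
steam→water at 100 °C releases m L_v = 0.0376×2260000 = 84976
  condensate cools 100→T: 0.0376×4180×(T − 100) = 157.17(T − 100)
  original water: 3181(T − 28)
  cup: 123.79(T − 28)
3461.9 T = 84976 + 15717 + 92533 = 193226
T ≈ 55.81 °C, under the boiling point, so the assumption holds.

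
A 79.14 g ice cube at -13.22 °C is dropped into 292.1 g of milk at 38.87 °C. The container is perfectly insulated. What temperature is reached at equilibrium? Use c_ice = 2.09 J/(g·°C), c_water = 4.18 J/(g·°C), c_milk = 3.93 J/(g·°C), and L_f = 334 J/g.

T_f ≈ 10.8 °C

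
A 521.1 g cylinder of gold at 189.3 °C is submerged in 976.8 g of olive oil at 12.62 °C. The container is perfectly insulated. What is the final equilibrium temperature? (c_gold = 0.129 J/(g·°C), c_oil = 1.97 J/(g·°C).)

T_f = Σ m_i c_i T_i / Σ m_i c_i:
T_f = (67.22·189.3 + 1924.3·12.62) / (67.22 + 1924.3)
    = 37010 / 1991.5 ≈ 18.58 °C

T_f ≈ 18.6 °C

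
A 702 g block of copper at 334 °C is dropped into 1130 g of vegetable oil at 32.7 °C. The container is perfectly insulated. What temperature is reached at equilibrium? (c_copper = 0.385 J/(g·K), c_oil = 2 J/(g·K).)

T_f ≈ 64.9 °C

T_f = Σ m_i c_i T_i / Σ m_i c_i:
T_f = (270.27*334 + 2260*32.7) / (270.27 + 2260)
    = 164172 / 2530.3 ≈ 64.88 °C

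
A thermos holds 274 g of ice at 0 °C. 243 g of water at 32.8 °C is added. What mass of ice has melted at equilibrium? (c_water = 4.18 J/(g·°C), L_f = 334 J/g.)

Water can give up m c ΔT = 243·4.18·32.8 = 33316 J before reaching 0 °C.
To melt every bit of ice: 274·334 = 91516 J.
33316 J < 91516 J, so only part of the ice melts and the system sits at 0 °C.
m_melted·334 = 33316  ⇒  m_melted ≈ 99.75 g.

m_melted ≈ 99.7 g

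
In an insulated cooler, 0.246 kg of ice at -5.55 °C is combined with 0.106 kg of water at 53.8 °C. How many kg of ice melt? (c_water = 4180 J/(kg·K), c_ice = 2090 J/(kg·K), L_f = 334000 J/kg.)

m_melted ≈ 0.0628 kg

Heat available from the water dropping to 0 °C: 0.106·4180·53.8 = 23838 J.
Of that, 0.246·2090·5.55 = 2853.5 J goes to bring the ice to 0 °C, leaving 20984 J.
To melt every bit of ice: 0.246·334000 = 82164 J.
That's not enough to melt it all — equilibrium is at 0 °C with ice remaining.
Mass melted = 20984/334000 ≈ 0.06283 kg.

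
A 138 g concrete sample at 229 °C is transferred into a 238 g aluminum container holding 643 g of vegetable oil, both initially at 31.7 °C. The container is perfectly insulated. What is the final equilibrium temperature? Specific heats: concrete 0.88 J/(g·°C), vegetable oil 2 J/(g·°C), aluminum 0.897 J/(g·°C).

T_f ≈ 46.5 °C

T_f is the heat-capacity-weighted average of the initial temperatures:
T_f = (121.44·229 + 1286·31.7 + 213.49·31.7) / (121.44 + 1286 + 213.49)
    = 75343 / 1620.9 ≈ 46.48 °C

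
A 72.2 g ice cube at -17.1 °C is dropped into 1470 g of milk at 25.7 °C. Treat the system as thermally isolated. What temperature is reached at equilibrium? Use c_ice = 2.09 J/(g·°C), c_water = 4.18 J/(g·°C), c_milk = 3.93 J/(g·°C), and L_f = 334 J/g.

Energy balance with sensible and latent terms:
warm ice to 0 °C: 72.2·2.09·(0 − (-17.1)) = 2580.4; latent heat to melt: 72.2·334 = 24115; warm the meltwater: 301.8 T; milk: 5777.1(T − 25.7)
6078.9 T = 148471 − 26695 = 121776
T ≈ 20.03 °C — above 0 °C, consistent with complete melting.

T_f ≈ 20.0 °C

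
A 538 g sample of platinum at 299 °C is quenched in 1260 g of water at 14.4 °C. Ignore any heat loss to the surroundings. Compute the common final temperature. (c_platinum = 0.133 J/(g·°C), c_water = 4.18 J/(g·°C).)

|Q_platinum| = |Q_water|:
538·0.133·(299 − T) = 1260·4.18·(T − 14.4)
71.55(299 − T) = 5266.8(T − 14.4)
5338.4 T = 97237  ⇒  T ≈ 18.21 °C

T_f ≈ 18.2 °C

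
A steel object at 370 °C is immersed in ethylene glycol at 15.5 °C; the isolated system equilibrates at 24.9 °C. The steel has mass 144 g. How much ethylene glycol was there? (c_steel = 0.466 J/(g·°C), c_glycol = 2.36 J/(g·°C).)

m ≈ 1040 g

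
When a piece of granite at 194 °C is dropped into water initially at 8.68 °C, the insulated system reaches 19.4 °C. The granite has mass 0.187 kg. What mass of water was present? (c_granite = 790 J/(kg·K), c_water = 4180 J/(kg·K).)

Heat lost by the granite = heat gained by the water:
0.187·790·(194 − 19.4) = m·4180·(19.4 − 8.68)
44810 m = 25794  ⇒  m ≈ 0.5756 kg

m ≈ 0.576 kg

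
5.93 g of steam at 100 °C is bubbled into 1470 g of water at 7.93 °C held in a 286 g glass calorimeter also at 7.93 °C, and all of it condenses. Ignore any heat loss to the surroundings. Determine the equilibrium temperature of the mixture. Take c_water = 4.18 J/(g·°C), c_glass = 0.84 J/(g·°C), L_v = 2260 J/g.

Sum of m c ΔT and latent-heat terms is zero:
steam→water at 100 °C releases m L_v = 5.93×2260 = 13402
  condensate cools 100→T: 5.93×4.18×(T − 100) = 24.79(T − 100)
  original water: 6144.6(T − 7.93)
  cup: 240.24(T − 7.93)
6409.6 T = 13402 + 2478.7 + 50632 = 66512
T ≈ 10.38 °C (< 100 °C, so full condensation is consistent).

T_f ≈ 10.4 °C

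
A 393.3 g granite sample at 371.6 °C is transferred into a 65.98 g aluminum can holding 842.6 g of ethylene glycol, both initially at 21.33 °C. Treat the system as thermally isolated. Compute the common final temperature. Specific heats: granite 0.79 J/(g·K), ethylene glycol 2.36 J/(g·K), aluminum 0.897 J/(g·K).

T_f is the heat-capacity-weighted average of the initial temperatures:
T_f = (310.71×371.6 + 1988.5×21.33 + 59.18×21.33) / (310.71 + 1988.5 + 59.18)
    = 159137 / 2358.4 ≈ 67.48 °C

T_f ≈ 67.5 °C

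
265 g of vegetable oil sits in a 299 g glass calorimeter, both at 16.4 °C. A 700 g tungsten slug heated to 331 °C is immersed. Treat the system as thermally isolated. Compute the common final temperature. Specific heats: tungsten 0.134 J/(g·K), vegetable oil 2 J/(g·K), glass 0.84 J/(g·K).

Conservation of energy gives ΣQ = 0:
700·0.134·(T − 331) + 265·2·(T − 16.4) + 299·0.84·(T − 16.4) = 0
(93.8 + 530 + 251.16) T = 93.8·331 + 530·16.4 + 251.16·16.4
T ≈ 50.13 °C

T_f ≈ 50.1 °C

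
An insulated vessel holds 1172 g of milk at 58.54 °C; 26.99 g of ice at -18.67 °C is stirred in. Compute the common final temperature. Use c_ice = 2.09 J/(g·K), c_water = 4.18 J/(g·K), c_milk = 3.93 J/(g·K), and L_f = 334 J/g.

Setting the total heat transfer to zero:
warm ice to 0 °C: 26.99×2.09×(0 − (-18.67)) = 1053.2; melt ice: 26.99×334 = 9014.7; warm the meltwater: 112.82 T; milk cools: 1172×3.93×(T − 58.54) = 4606(T − 58.54)
4718.8 T = 269633 − 10068 = 259565
T ≈ 55.01 °C. Since T > 0 °C, the all-ice-melts assumption holds.

T_f ≈ 55.0 °C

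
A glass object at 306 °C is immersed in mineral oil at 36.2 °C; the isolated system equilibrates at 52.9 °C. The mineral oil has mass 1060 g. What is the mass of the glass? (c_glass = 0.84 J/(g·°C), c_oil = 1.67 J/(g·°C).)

m ≈ 139 g

Energy conservation, ΣQ = 0:
m·0.84·(52.9 − 306) + 1060·1.67·(52.9 − 36.2) = 0
-212.6 m = -29562
m = -29562/-212.6 ≈ 139 g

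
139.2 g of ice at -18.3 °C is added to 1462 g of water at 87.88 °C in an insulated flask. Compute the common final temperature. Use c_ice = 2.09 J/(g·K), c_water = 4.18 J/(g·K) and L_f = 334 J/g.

Conservation of energy gives ΣQ = 0:
warm ice to 0 °C: 139.2×2.09×(0 − (-18.3)) = 5324
  melt ice: 139.2×334 = 46493
  warm the meltwater: 581.86 T
  water cools: 1462×4.18×(T − 87.88) = 6111.2(T − 87.88)
6693 T = 537049 − 51817 = 485232
T ≈ 72.50 °C (positive, so assuming full melt was valid).

T_f ≈ 72.5 °C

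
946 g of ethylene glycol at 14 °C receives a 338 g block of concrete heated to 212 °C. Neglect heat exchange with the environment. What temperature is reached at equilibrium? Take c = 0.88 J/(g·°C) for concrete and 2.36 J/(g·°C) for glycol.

Heat lost by the concrete equals heat gained by the glycol:
338×0.88×(212 − T) = 946×2.36×(T − 14)
297.44(212 − T) = 2232.6(T − 14)
2530 T = 94313  ⇒  T ≈ 37.28 °C

T_f ≈ 37.3 °C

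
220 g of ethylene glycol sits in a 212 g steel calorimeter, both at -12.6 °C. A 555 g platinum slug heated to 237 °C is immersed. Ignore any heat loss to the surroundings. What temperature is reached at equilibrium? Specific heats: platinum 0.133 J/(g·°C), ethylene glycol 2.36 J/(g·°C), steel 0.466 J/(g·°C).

With ΣQ=0 the equilibrium temperature is the m·c-weighted mean:
T_f = (73.81·237 + 519.2·(-12.6) + 98.79·(-12.6)) / (73.81 + 519.2 + 98.79)
    = 9707.5 / 691.81 ≈ 14.03 °C

T_f ≈ 14.0 °C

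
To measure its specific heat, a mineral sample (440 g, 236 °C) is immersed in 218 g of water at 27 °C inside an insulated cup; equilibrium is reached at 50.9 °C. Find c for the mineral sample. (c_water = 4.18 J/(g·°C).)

c ≈ 0.267 J/(g·°C)

Conservation of energy gives ΣQ = 0:
440×c×(50.9 − 236) + 218×4.18×(50.9 − 27) = 0
-81444 c = -21779
c = -21779/-81444 ≈ 0.2674 J/(g·°C)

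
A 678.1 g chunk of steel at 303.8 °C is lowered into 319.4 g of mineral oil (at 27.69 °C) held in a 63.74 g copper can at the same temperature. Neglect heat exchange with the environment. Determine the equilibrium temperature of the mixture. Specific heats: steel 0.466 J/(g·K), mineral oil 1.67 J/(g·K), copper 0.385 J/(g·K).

T_f is the heat-capacity-weighted average of the initial temperatures:
T_f = (315.99×303.8 + 533.4×27.69 + 24.54×27.69) / (315.99 + 533.4 + 24.54)
    = 111448 / 873.93 ≈ 127.53 °C

T_f ≈ 127.5 °C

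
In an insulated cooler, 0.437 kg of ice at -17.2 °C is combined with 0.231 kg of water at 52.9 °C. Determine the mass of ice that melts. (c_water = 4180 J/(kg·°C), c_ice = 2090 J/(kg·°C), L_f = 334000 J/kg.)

Cooling the water to 0 °C releases 0.231·4180·52.9 = 51079 J.
Warming the ice to 0 °C takes 0.437·2090·17.2 = 15709 J, leaving 35370 J for melting.
To melt every bit of ice: 0.437·334000 = 145958 J.
35370 J < 145958 J, so only part of the ice melts and the system sits at 0 °C.
Mass melted = 35370/334000 ≈ 0.1059 kg.

m_melted ≈ 0.106 kg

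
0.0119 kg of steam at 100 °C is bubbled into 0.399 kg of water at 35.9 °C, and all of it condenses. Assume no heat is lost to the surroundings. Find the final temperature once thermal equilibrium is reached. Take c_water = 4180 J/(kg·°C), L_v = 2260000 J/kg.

T_f ≈ 53.4 °C

Let T be the final temperature. ΣQ_i = 0:
condense steam: −0.0119·2260000 = −26894; condensed water 100 °C→T: 49.74(T − 100); water warms: 0.399·4180·(T − 35.9) = 1667.8(T − 35.9)
1717.6 T = 26894 + 4974.2 + 59875 = 91743
T ≈ 53.41 °C (< 100 °C, so full condensation is consistent).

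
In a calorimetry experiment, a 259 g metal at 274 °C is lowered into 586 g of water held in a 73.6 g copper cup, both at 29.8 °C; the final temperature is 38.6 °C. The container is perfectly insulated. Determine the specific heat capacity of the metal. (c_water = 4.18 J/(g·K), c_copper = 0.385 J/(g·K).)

c ≈ 0.358 J/(g·K)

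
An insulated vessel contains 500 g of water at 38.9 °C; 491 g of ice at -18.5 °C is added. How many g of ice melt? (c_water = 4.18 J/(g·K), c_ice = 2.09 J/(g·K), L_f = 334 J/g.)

m_melted ≈ 187 g

Water can give up m c ΔT = 500×4.18×38.9 = 81301 J before reaching 0 °C.
Warming the ice to 0 °C takes 491×2.09×18.5 = 18985 J, leaving 62316 J for melting.
Melting all 491 g of ice would need 491×334 = 163994 J.
That's not enough to melt it all — equilibrium is at 0 °C with ice remaining.
m_melt = 62316 / L_f = 186.6 g.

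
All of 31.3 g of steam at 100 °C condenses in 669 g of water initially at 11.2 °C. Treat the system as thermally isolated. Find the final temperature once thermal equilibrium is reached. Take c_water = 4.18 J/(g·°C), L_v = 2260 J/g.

T_f ≈ 39.3 °C

Taking heat into each body as positive, Σ m c ΔT = 0:
condense steam: −31.3·2260 = −70738
  condensate cools 100→T: 31.3·4.18·(T − 100) = 130.83(T − 100)
  water warms: 669·4.18·(T − 11.2) = 2796.4(T − 11.2)
2927.3 T = 70738 + 13083 + 31320 = 115141
T ≈ 39.33 °C, under the boiling point, so the assumption holds.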